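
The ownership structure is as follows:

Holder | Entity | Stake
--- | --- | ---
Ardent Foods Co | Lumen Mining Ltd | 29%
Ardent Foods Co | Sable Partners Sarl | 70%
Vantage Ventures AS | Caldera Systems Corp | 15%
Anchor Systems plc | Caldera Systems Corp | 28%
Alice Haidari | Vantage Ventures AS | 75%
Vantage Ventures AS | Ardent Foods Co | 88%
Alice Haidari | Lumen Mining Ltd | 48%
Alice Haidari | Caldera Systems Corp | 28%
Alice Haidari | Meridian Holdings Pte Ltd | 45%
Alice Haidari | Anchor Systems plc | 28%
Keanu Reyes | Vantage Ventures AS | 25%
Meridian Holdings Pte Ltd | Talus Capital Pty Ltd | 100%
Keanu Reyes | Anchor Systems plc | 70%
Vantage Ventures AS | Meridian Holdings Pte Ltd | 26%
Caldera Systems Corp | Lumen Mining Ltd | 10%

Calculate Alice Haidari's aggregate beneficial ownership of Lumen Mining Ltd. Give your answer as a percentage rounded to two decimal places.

Alice reaches Lumen along 5 paths.
Direct stake: 48% = 48%.
Via Anchor → Caldera: 28% × 28% × 10% = 0.784%.
Via Vantage → Caldera: 75% × 15% × 10% = 1.125%.
Via Caldera: 28% × 10% = 2.8%.
Via Vantage → Ardent: 75% × 88% × 29% = 19.14%.
Total: 48% + 0.784% + 1.125% + 2.8% + 19.14% = 71.849%.
Rounded: 71.85%.

71.85%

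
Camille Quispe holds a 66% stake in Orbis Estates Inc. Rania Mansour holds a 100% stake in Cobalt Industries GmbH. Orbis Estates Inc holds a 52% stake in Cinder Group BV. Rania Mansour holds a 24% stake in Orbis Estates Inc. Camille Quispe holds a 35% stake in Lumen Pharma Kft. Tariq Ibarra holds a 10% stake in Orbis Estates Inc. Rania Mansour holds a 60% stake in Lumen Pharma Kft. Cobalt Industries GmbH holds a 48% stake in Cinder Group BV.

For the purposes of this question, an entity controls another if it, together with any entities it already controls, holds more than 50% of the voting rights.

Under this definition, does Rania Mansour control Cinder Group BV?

No

Rania holds 60% of Lumen, so Rania controls Lumen.
Rania holds 100% of Cobalt, so Rania controls Cobalt.
In Cinder, Rania's side holds only 48%, not > 50%.
So Rania does not control Cinder.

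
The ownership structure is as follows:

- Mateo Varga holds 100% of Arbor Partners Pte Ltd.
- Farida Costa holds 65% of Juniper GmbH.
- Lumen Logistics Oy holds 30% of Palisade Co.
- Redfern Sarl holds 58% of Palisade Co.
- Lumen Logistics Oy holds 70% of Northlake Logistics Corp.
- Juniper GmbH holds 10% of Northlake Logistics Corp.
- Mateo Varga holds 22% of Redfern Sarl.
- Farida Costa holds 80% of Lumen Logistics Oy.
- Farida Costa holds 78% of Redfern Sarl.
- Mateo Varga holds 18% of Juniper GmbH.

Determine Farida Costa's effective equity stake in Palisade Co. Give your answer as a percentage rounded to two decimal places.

Farida reaches Palisade along 2 paths.
Via Lumen: 80% × 30% = 24%.
Via Redfern: 78% × 58% = 45.24%.
Total: 24% + 45.24% = 69.24%.

69.24%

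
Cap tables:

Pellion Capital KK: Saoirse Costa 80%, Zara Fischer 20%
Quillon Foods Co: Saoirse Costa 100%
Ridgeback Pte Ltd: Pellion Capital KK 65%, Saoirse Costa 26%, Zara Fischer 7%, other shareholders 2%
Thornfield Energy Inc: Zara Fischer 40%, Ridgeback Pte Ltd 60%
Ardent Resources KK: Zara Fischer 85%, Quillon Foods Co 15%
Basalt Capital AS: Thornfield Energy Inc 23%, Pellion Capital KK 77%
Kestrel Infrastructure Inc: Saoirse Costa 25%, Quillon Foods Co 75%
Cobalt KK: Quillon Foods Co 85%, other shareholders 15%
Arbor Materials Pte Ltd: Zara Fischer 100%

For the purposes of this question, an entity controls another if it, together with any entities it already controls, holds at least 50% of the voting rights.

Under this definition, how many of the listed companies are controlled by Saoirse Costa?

Saoirse holds 80% of Pellion, so Saoirse controls Pellion.
Saoirse holds 100% of Quillon, so Saoirse controls Quillon.
Pellion and Saoirse together hold 65% + 26% = 91% of Ridgeback, so Saoirse controls Ridgeback.
Ridgeback holds 60% of Thornfield, so Saoirse controls Thornfield.
Thornfield and Pellion together hold 23% + 77% = 100% of Basalt, so Saoirse controls Basalt.
Saoirse and Quillon together hold 25% + 75% = 100% of Kestrel, so Saoirse controls Kestrel.
Quillon holds 85% of Cobalt, so Saoirse controls Cobalt.
No other company's threshold is met.
Saoirse controls 7 companies.

7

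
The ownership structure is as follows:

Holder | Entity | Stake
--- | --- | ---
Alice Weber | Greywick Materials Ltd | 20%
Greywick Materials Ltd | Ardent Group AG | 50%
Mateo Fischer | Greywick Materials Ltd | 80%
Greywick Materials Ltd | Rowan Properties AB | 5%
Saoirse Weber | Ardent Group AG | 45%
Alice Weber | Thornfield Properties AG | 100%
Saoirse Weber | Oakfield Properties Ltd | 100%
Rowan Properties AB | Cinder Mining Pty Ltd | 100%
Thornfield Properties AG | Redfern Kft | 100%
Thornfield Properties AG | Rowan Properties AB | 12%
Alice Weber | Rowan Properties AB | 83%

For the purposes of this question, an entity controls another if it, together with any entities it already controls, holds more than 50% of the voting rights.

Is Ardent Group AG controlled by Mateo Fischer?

Mateo holds 80% of Greywick, so Mateo controls Greywick.
In Ardent, Mateo's side holds only 50%, not > 50%.
So Mateo does not control Ardent.

No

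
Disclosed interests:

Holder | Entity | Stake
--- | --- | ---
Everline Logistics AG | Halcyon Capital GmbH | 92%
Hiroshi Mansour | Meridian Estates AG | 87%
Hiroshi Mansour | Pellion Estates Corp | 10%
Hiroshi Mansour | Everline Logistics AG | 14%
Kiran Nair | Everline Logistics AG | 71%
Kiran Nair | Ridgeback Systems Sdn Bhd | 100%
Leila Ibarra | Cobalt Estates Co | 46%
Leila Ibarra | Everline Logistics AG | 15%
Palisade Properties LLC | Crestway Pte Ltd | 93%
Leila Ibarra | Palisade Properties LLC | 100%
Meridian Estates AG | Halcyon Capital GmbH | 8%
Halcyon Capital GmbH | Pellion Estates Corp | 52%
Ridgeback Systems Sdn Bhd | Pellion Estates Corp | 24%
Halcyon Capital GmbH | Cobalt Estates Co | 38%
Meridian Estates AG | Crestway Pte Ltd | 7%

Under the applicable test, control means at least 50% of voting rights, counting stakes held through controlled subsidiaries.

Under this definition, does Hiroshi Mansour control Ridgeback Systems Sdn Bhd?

No

Hiroshi holds 87% of Meridian, so Hiroshi controls Meridian.
Neither Hiroshi nor any entity Hiroshi controls holds any voting interest in Ridgeback.
So Hiroshi does not control Ridgeback.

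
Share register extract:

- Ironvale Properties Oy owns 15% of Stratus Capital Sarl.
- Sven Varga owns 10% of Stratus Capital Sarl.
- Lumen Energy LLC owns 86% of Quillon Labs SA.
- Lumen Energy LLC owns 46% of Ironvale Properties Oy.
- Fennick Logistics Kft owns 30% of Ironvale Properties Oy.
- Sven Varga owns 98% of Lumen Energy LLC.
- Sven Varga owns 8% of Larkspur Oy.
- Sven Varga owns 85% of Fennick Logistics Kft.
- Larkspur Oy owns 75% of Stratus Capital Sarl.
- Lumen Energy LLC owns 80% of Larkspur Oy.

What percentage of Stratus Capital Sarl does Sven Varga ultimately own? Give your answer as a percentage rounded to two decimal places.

85.39%

Sven reaches Stratus along 5 paths.
Via Fennick → Ironvale: 85% × 30% × 15% = 3.825%.
Via Lumen → Ironvale: 98% × 46% × 15% = 6.762%.
Via Lumen → Larkspur: 98% × 80% × 75% = 58.8%.
Via Larkspur: 8% × 75% = 6%.
Direct stake: 10% = 10%.
Total: 3.825% + 6.762% + 58.8% + 6% + 10% = 85.387%.
Rounded: 85.39%.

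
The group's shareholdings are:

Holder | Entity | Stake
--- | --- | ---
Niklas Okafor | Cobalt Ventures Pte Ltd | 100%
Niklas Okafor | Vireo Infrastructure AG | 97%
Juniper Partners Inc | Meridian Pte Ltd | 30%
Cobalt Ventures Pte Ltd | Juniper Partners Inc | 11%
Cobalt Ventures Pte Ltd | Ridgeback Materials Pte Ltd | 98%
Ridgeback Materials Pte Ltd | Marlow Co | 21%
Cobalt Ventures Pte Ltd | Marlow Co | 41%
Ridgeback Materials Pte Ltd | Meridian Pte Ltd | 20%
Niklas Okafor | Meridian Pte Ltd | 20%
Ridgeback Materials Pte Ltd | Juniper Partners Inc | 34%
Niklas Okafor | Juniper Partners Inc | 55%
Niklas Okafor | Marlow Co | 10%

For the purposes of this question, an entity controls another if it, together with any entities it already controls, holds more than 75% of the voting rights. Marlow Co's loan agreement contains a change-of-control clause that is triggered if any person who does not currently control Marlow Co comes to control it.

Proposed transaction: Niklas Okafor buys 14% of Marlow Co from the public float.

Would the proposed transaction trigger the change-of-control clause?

The purchase changes only Niklas's holdings, so Niklas is the only person who could newly come to control Marlow.
Niklas holds 100% of Cobalt, so Niklas controls Cobalt.
Cobalt holds 98% of Ridgeback, so Niklas controls Ridgeback.
Ridgeback and Cobalt and Niklas together hold 34% + 11% + 55% = 100% of Juniper, so Niklas controls Juniper.
Niklas holds 97% of Vireo, so Niklas controls Vireo.
In Marlow, Niklas's side holds only 10% + 21% + 41% = 72%, not > 75%.
So before the transaction, Niklas does not control Marlow.
After the purchase, Niklas's direct stake in Marlow rises to 10% + 14% = 24%.
Niklas and Ridgeback and Cobalt together hold 24% + 21% + 41% = 86% of Marlow, so Niklas controls Marlow.
Niklas did not control Marlow before and does after, so the clause is triggered.

Yes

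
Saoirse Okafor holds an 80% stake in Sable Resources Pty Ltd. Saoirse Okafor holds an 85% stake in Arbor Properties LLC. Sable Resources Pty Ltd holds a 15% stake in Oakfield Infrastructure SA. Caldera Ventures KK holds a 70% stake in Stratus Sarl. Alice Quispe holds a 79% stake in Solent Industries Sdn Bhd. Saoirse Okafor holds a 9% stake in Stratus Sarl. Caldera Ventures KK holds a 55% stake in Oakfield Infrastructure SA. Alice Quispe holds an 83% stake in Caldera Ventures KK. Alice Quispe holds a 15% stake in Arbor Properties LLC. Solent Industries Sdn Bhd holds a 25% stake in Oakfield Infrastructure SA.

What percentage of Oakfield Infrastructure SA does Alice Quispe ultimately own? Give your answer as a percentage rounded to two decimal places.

Alice reaches Oakfield along 2 paths.
Via Caldera: 83% × 55% = 45.65%.
Via Solent: 79% × 25% = 19.75%.
Total: 45.65% + 19.75% = 65.4%.
Rounded: 65.40%.

65.40%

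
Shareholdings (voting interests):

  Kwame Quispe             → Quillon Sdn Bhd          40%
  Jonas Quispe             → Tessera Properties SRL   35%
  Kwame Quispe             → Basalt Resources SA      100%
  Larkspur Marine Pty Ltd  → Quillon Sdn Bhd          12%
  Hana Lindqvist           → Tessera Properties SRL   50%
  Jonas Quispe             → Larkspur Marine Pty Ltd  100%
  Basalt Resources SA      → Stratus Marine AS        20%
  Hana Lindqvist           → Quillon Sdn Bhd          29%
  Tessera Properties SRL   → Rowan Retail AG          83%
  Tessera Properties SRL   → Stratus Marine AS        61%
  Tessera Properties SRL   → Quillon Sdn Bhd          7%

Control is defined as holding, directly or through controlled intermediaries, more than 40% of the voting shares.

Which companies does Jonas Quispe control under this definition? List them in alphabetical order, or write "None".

Jonas holds 100% of Larkspur, so Jonas controls Larkspur.
No other company's threshold is met.

Larkspur Marine Pty Ltd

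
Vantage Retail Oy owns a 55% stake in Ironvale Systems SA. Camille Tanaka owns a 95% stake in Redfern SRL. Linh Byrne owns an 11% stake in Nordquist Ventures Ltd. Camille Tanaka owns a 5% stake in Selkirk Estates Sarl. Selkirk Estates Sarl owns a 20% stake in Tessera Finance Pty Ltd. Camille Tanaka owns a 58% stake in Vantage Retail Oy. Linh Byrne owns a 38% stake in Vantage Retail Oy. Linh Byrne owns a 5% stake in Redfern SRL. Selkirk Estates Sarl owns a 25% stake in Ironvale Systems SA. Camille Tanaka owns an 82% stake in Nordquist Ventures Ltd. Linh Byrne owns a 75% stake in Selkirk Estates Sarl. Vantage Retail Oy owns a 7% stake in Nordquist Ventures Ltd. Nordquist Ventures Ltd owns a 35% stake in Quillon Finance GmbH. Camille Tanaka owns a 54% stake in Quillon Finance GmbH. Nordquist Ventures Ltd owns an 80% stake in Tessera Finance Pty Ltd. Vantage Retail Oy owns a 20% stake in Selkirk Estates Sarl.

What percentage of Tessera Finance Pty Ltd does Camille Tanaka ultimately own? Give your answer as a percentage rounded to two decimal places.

Camille reaches Tessera along 4 paths.
Via Vantage → Nordquist: 58% × 7% × 80% = 3.248%.
Via Nordquist: 82% × 80% = 65.6%.
Via Vantage → Selkirk: 58% × 20% × 20% = 2.32%.
Via Selkirk: 5% × 20% = 1%.
Total: 3.248% + 65.6% + 2.32% + 1% = 72.168%.
Rounded: 72.17%.

72.17%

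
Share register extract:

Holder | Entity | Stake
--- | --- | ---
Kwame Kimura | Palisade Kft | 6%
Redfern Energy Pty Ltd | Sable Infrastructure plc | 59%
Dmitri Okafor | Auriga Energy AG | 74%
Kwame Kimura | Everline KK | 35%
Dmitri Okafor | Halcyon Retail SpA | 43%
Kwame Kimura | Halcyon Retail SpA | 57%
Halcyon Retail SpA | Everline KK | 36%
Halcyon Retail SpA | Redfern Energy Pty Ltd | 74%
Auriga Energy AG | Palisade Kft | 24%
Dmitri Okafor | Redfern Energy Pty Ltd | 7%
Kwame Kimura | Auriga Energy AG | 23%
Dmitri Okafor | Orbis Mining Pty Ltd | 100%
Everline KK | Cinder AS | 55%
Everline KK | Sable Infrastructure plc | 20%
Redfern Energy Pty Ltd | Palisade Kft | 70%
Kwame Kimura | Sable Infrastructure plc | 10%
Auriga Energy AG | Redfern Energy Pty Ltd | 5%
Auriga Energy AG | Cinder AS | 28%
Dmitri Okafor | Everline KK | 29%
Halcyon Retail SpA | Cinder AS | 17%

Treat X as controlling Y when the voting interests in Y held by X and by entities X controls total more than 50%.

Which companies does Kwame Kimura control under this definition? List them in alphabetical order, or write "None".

Kwame holds 57% of Halcyon, so Kwame controls Halcyon.
Halcyon and Kwame together hold 36% + 35% = 71% of Everline, so Kwame controls Everline.
Halcyon holds 74% of Redfern, so Kwame controls Redfern.
Halcyon and Everline together hold 17% + 55% = 72% of Cinder, so Kwame controls Cinder.
Redfern and Kwame together hold 70% + 6% = 76% of Palisade, so Kwame controls Palisade.
Redfern and Everline and Kwame together hold 59% + 20% + 10% = 89% of Sable, so Kwame controls Sable.
No other company's threshold is met.

Cinder AS, Everline KK, Halcyon Retail SpA, Palisade Kft, Redfern Energy Pty Ltd, Sable Infrastructure plc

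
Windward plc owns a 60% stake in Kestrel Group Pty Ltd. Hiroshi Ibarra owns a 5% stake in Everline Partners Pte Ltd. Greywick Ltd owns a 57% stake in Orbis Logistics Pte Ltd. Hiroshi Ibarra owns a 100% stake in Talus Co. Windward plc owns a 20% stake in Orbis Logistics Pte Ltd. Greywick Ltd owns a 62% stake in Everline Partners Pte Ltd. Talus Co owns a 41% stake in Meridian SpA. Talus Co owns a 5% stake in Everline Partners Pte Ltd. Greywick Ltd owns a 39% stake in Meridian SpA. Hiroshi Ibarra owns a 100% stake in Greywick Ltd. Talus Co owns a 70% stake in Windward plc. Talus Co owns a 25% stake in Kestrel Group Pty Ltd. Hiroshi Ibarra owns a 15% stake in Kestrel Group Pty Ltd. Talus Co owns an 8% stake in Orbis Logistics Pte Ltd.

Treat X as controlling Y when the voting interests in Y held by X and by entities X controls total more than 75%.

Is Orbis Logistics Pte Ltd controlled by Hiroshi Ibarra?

Hiroshi holds 100% of Greywick, so Hiroshi controls Greywick.
Hiroshi holds 100% of Talus, so Hiroshi controls Talus.
Talus and Greywick together hold 41% + 39% = 80% of Meridian, so Hiroshi controls Meridian.
In Orbis, Hiroshi's side holds only 57% + 8% = 65%, not > 75%.
So Hiroshi does not control Orbis.

No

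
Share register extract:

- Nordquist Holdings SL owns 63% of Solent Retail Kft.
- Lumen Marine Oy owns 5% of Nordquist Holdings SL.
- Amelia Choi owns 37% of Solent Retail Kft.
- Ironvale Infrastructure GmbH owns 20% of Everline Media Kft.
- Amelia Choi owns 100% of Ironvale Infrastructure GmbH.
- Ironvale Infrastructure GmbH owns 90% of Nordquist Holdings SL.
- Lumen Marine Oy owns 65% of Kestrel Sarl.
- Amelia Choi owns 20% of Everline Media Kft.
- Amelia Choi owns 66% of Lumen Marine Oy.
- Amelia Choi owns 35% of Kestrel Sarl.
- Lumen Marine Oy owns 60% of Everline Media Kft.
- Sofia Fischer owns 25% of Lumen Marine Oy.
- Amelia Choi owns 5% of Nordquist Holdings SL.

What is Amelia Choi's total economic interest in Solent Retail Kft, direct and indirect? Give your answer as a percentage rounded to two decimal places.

Amelia reaches Solent along 4 paths.
Via Lumen → Nordquist: 66% × 5% × 63% = 2.079%.
Via Nordquist: 5% × 63% = 3.15%.
Via Ironvale → Nordquist: 100% × 90% × 63% = 56.7%.
Direct stake: 37% = 37%.
Total: 2.079% + 3.15% + 56.7% + 37% = 98.929%.
Rounded: 98.93%.

98.93%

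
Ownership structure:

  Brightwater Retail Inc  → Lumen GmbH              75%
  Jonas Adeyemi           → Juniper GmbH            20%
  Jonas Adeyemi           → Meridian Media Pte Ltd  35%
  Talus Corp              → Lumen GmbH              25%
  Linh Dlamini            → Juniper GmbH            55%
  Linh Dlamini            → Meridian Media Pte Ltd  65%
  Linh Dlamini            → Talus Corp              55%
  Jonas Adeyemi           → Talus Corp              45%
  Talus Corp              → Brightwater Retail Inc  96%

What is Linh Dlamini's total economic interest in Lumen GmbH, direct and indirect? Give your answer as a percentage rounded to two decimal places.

Linh reaches Lumen along 2 paths.
Via Talus: 55% × 25% = 13.75%.
Via Talus → Brightwater: 55% × 96% × 75% = 39.6%.
Total: 13.75% + 39.6% = 53.35%.

53.35%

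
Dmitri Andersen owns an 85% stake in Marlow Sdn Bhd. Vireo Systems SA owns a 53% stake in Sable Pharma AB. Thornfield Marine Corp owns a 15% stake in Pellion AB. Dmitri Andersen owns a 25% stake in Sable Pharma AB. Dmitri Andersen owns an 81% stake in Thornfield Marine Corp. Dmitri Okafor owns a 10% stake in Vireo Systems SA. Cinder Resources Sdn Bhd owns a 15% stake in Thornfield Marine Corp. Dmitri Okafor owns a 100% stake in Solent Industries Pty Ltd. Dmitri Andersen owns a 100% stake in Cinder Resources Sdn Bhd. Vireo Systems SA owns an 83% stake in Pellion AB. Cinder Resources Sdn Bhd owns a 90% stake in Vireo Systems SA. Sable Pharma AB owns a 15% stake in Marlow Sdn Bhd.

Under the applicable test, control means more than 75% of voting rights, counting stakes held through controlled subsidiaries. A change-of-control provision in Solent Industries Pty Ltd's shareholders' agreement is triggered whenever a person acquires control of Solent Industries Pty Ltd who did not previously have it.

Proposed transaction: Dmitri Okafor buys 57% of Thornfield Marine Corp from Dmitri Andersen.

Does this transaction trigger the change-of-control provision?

The purchase adds only to Dmitri Okafor's holdings (Dmitri Andersen's stake shrinks), so Dmitri Okafor is the only person who could newly come to control Solent.
Dmitri Okafor holds 100% of Solent, so Dmitri Okafor controls Solent.
So Dmitri Okafor already controls Solent before the transaction.
After the purchase, Dmitri Okafor holds 57% of Thornfield directly, and Dmitri Andersen's stake falls to 24%.
Dmitri Okafor controlled Solent already, so this is not a new person acquiring control; every other person's position is unchanged or reduced.
No new person acquires control, so the clause is not triggered.

No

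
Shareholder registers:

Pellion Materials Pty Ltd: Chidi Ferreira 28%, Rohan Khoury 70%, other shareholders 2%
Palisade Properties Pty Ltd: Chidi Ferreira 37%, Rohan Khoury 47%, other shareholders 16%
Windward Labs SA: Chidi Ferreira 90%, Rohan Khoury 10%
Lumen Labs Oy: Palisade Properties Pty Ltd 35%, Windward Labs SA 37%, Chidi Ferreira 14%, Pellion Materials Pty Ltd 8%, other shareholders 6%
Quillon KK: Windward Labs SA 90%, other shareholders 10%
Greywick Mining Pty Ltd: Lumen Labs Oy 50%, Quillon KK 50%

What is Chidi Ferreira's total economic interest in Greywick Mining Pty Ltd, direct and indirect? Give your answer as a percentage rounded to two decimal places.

Chidi reaches Greywick along 5 paths.
Via Palisade → Lumen: 37% × 35% × 50% = 6.475%.
Via Windward → Lumen: 90% × 37% × 50% = 16.65%.
Via Lumen: 14% × 50% = 7%.
Via Pellion → Lumen: 28% × 8% × 50% = 1.12%.
Via Windward → Quillon: 90% × 90% × 50% = 40.5%.
Total: 6.475% + 16.65% + 7% + 1.12% + 40.5% = 71.745%.
Rounded: 71.75%.

71.75%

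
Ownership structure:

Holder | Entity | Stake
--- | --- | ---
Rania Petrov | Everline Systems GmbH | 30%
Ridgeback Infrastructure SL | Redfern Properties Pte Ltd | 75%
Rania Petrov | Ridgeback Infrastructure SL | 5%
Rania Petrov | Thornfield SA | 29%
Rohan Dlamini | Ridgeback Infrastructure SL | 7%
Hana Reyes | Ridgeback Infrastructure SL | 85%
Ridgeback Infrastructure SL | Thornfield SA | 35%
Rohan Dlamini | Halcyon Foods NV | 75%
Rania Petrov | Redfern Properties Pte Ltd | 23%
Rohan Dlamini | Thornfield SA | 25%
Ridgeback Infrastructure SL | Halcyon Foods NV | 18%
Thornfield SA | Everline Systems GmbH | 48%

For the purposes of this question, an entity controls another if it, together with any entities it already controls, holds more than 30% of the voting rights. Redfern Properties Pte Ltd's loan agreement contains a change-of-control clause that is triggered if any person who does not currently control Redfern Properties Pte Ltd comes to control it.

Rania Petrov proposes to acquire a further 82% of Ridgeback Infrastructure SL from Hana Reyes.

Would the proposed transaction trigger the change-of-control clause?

The purchase adds only to Rania's holdings (Hana's stake shrinks), so Rania is the only person who could newly come to control Redfern.
Rania's largest direct stake is 30% in Everline, which does not meet the threshold, so Rania controls no company.
In Redfern, Rania's side holds only 23%, not > 30%.
So before the transaction, Rania does not control Redfern.
After the purchase, Rania's direct stake in Ridgeback rises to 5% + 82% = 87%, and Hana's stake falls to 3%.
Rania holds 87% of Ridgeback, so Rania controls Ridgeback.
Rania and Ridgeback together hold 23% + 75% = 98% of Redfern, so Rania controls Redfern.
Rania did not control Redfern before and does after, so the clause is triggered.

Yes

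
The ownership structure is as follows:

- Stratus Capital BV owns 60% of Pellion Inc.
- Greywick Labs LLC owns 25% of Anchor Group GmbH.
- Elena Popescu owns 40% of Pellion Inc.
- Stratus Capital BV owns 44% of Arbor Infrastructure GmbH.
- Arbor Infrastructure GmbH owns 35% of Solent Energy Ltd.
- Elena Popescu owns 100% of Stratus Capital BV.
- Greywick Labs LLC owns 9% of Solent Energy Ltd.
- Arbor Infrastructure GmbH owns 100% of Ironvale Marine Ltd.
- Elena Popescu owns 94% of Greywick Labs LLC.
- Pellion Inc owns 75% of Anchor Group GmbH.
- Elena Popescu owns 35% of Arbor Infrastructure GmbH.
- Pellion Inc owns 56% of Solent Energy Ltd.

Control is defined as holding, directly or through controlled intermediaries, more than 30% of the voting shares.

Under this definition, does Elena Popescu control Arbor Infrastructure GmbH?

Elena holds 100% of Stratus, so Elena controls Stratus.
Stratus and Elena together hold 44% + 35% = 79% of Arbor, so Elena controls Arbor.

Yes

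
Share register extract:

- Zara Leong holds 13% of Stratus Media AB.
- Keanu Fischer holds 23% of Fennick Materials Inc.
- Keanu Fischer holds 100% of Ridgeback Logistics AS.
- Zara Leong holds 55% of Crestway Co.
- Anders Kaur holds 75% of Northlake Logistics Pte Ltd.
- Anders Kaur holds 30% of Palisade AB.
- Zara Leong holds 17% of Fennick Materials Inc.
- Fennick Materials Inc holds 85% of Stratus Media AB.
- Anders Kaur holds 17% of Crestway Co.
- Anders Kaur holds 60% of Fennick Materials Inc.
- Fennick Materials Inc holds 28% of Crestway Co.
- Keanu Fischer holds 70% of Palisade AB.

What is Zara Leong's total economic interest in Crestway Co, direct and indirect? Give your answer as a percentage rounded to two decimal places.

Zara reaches Crestway along 2 paths.
Direct stake: 55% = 55%.
Via Fennick: 17% × 28% = 4.76%.
Total: 55% + 4.76% = 59.76%.

59.76%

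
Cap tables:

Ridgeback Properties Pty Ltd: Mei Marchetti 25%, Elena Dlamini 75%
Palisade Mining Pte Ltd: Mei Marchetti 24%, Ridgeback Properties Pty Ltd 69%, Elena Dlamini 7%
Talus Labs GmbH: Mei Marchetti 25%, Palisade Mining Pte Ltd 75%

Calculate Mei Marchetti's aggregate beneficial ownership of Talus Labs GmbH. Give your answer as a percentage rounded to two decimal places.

Mei reaches Talus along 3 paths.
Direct stake: 25% = 25%.
Via Palisade: 24% × 75% = 18%.
Via Ridgeback → Palisade: 25% × 69% × 75% = 12.9375%.
Total: 25% + 18% + 12.9375% = 55.9375%.
Rounded: 55.94%.

55.94%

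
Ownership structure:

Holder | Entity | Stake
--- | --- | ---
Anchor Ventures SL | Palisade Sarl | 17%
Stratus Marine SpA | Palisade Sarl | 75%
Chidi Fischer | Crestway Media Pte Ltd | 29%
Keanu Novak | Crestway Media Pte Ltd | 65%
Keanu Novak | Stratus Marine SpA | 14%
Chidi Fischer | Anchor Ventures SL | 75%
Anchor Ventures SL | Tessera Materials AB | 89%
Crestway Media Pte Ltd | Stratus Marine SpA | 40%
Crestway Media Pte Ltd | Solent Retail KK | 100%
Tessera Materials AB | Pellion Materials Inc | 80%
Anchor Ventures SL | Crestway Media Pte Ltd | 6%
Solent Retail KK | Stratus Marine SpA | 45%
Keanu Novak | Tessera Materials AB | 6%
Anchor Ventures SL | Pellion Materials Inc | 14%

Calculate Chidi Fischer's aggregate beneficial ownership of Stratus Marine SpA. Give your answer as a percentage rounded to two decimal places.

28.48%

Chidi reaches Stratus along 4 paths.
Via Crestway → Solent: 29% × 100% × 45% = 13.05%.
Via Anchor → Crestway → Solent: 75% × 6% × 100% × 45% = 2.025%.
Via Crestway: 29% × 40% = 11.6%.
Via Anchor → Crestway: 75% × 6% × 40% = 1.8%.
Total: 13.05% + 2.025% + 11.6% + 1.8% = 28.475%.
Rounded: 28.48%.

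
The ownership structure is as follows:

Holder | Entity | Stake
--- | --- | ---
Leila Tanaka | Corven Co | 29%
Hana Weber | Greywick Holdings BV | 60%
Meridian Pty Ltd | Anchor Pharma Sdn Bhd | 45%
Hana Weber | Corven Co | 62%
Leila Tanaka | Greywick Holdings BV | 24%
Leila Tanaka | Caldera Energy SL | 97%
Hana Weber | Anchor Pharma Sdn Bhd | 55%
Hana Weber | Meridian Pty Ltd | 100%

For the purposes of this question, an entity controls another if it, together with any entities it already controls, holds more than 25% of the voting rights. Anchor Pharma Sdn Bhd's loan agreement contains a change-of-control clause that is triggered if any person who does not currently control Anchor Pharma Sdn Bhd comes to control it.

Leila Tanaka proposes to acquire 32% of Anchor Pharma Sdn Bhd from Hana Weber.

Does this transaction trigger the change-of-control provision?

The purchase adds only to Leila's holdings (Hana's stake shrinks), so Leila is the only person who could newly come to control Anchor.
Leila holds 29% of Corven, so Leila controls Corven.
Leila holds 97% of Caldera, so Leila controls Caldera.
Neither Leila nor any entity Leila controls holds any voting interest in Anchor.
So before the transaction, Leila does not control Anchor.
After the purchase, Leila holds 32% of Anchor directly, and Hana's stake falls to 23%.
Leila holds 32% of Anchor, so Leila controls Anchor.
Leila did not control Anchor before and does after, so the clause is triggered.

Yes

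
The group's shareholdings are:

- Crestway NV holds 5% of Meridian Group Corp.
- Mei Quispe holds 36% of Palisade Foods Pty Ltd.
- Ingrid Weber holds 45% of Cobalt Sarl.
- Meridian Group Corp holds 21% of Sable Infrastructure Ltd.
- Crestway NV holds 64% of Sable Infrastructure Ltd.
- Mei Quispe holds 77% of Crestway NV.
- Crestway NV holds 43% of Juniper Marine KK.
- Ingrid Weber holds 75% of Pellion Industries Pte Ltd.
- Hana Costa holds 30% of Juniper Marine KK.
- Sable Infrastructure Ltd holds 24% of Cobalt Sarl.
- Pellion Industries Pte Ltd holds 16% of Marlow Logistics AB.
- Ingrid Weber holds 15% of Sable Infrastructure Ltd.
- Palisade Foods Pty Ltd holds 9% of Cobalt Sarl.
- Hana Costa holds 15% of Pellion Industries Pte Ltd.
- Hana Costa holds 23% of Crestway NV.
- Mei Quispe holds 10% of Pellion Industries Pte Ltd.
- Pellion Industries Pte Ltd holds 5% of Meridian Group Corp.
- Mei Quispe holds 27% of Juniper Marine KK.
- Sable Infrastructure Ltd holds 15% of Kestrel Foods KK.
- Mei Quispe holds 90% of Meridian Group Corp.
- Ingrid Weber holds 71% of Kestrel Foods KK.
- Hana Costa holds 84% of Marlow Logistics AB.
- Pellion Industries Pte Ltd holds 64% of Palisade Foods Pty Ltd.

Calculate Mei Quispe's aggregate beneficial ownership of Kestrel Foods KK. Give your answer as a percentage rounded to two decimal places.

Mei reaches Kestrel along 4 paths.
Via Meridian → Sable: 90% × 21% × 15% = 2.835%.
Via Crestway → Meridian → Sable: 77% × 5% × 21% × 15% = 0.121275%.
Via Pellion → Meridian → Sable: 10% × 5% × 21% × 15% = 0.01575%.
Via Crestway → Sable: 77% × 64% × 15% = 7.392%.
Total: 2.835% + 0.121275% + 0.01575% + 7.392% = 10.364025%.
Rounded: 10.36%.

10.36%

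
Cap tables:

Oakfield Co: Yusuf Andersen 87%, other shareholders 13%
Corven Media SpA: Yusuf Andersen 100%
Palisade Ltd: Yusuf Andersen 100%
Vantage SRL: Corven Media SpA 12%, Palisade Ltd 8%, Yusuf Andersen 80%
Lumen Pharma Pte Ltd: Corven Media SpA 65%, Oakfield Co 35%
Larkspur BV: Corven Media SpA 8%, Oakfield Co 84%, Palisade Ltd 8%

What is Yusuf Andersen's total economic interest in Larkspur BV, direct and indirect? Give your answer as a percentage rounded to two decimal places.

Yusuf reaches Larkspur along 3 paths.
Via Corven: 100% × 8% = 8%.
Via Oakfield: 87% × 84% = 73.08%.
Via Palisade: 100% × 8% = 8%.
Total: 8% + 73.08% + 8% = 89.08%.

89.08%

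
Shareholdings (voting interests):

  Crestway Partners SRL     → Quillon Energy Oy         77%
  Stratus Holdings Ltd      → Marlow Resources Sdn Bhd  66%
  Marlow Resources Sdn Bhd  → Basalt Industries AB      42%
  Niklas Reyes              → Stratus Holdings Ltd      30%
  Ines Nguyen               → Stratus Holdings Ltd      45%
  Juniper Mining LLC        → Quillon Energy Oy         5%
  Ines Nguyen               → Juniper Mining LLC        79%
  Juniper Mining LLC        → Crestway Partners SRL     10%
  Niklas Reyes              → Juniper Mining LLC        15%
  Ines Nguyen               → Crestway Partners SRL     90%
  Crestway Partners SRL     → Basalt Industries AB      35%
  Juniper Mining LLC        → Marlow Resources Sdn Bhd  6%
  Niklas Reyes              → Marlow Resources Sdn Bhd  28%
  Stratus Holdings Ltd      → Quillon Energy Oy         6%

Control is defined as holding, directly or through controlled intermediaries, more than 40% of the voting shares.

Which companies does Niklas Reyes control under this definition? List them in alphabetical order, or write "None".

Niklas's largest direct stake is 30% in Stratus, which does not meet the threshold.

None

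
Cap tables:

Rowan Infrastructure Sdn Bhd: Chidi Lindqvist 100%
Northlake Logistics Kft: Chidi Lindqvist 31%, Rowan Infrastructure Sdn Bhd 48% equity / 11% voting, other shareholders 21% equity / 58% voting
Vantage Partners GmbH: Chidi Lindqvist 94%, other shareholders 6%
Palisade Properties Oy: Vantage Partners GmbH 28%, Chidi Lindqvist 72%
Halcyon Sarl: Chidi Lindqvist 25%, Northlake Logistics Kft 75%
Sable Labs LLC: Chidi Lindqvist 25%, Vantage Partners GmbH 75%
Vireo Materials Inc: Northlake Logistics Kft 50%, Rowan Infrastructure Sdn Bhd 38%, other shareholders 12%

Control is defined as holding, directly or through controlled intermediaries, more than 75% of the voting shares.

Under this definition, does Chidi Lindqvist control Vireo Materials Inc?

No

Chidi holds 100% of Rowan, so Chidi controls Rowan.
Chidi holds 94% of Vantage, so Chidi controls Vantage.
Vantage and Chidi together hold 28% + 72% = 100% of Palisade, so Chidi controls Palisade.
Chidi and Vantage together hold 25% + 75% = 100% of Sable, so Chidi controls Sable.
In Vireo, Chidi's side holds only 38%, not > 75%.
So Chidi does not control Vireo.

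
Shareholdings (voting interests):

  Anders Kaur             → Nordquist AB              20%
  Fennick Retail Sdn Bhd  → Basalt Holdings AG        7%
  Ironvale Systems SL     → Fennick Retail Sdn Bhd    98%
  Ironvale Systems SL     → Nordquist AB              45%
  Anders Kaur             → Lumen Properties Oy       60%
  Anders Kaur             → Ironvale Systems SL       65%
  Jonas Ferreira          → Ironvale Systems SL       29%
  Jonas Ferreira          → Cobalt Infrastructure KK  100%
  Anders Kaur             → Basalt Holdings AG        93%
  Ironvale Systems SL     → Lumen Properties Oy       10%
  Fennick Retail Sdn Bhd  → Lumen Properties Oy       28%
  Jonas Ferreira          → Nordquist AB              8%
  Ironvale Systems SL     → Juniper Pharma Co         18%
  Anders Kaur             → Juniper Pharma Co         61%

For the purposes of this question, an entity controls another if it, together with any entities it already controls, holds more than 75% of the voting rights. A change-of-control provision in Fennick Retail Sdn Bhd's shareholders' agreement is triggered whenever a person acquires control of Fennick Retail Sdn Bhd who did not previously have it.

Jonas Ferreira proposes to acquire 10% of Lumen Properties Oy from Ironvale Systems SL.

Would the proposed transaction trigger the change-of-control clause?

No

The purchase adds only to Jonas's holdings (Ironvale's stake shrinks), so Jonas is the only person who could newly come to control Fennick.
Jonas holds 100% of Cobalt, so Jonas controls Cobalt.
Neither Jonas nor any entity Jonas controls holds any voting interest in Fennick.
So before the transaction, Jonas does not control Fennick.
After the purchase, Jonas holds 10% of Lumen directly, and Ironvale's stake falls to 0%.
Jonas's side now holds 10% of Lumen, not > 75%, so Jonas still does not control Lumen.
After the transaction, neither Jonas nor any entity Jonas controls holds a voting interest in Fennick, so Jonas still does not control it.
No new person acquires control, so the clause is not triggered.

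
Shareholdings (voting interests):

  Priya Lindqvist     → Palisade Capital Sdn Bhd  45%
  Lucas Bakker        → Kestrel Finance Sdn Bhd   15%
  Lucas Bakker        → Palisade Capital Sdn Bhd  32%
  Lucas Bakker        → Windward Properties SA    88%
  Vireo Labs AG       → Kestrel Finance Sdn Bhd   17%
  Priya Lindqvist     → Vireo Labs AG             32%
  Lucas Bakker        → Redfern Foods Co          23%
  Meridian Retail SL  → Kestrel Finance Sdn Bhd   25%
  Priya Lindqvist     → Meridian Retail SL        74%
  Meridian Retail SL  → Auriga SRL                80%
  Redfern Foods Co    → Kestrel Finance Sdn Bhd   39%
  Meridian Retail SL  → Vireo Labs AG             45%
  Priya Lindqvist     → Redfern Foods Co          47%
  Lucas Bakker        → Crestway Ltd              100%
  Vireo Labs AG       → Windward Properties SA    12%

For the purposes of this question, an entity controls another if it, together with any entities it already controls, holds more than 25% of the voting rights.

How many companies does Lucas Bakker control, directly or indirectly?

3

Lucas holds 88% of Windward, so Lucas controls Windward.
Lucas holds 100% of Crestway, so Lucas controls Crestway.
Lucas holds 32% of Palisade, so Lucas controls Palisade.
No other company's threshold is met.
Lucas controls 3 companies.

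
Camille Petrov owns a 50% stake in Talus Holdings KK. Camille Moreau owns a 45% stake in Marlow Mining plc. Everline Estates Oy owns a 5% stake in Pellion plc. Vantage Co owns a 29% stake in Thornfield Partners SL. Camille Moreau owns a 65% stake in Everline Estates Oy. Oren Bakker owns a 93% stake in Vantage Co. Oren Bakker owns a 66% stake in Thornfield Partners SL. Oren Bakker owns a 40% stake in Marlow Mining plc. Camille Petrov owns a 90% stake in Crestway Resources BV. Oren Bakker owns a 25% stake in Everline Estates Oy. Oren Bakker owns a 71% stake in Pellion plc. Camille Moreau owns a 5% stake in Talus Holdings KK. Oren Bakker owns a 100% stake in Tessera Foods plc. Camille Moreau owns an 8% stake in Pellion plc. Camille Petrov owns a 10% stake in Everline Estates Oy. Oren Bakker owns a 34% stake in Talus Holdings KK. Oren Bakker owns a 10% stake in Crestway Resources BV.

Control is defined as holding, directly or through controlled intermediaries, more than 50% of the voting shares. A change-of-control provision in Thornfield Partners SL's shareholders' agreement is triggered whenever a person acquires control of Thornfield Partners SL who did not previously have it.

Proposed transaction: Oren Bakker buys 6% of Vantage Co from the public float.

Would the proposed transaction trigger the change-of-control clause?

The purchase changes only Oren's holdings, so Oren is the only person who could newly come to control Thornfield.
Oren holds 93% of Vantage, so Oren controls Vantage.
Oren and Vantage together hold 66% + 29% = 95% of Thornfield, so Oren controls Thornfield.
So Oren already controls Thornfield before the transaction.
After the purchase, Oren's direct stake in Vantage rises to 93% + 6% = 99%.
Oren controlled Thornfield already, so this is not a new person acquiring control; every other person's position is unchanged or reduced.
No new person acquires control, so the clause is not triggered.

No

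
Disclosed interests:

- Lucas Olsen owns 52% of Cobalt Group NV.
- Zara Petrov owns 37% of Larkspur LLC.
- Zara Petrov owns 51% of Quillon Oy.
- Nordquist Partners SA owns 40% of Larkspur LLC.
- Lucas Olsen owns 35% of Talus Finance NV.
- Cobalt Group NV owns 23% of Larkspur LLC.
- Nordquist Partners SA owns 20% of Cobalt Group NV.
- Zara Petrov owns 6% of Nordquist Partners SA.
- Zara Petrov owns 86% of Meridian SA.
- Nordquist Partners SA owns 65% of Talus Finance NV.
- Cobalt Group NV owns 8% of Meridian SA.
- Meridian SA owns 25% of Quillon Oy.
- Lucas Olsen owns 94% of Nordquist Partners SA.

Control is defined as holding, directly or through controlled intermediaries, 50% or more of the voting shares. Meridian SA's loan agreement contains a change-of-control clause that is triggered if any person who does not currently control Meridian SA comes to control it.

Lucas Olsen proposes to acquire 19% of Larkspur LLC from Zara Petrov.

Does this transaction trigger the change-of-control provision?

No

The purchase adds only to Lucas's holdings (Zara's stake shrinks), so Lucas is the only person who could newly come to control Meridian.
Lucas holds 94% of Nordquist, so Lucas controls Nordquist.
Lucas and Nordquist together hold 52% + 20% = 72% of Cobalt, so Lucas controls Cobalt.
Cobalt and Nordquist together hold 23% + 40% = 63% of Larkspur, so Lucas controls Larkspur.
Lucas and Nordquist together hold 35% + 65% = 100% of Talus, so Lucas controls Talus.
In Meridian, Lucas's side holds only 8%, not ≥ 50%.
So before the transaction, Lucas does not control Meridian.
After the purchase, Lucas holds 19% of Larkspur directly, and Zara's stake falls to 18%.
Cobalt and Nordquist and Lucas together hold 23% + 40% + 19% = 82% of Larkspur, so Lucas controls Larkspur.
After the transaction, Lucas's side holds 8% of Meridian, not ≥ 50%, so Lucas still does not control Meridian.
No new person acquires control, so the clause is not triggered.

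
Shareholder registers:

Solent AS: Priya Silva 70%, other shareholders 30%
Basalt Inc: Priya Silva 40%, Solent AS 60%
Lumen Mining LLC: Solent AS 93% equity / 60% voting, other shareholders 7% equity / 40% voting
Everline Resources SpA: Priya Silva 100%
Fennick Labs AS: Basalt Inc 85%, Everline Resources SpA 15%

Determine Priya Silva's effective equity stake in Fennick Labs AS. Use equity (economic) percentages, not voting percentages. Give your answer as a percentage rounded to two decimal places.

Priya reaches Fennick along 3 paths.
Via Basalt: 40% × 85% = 34%.
Via Solent → Basalt: 70% × 60% × 85% = 35.7%.
Via Everline: 100% × 15% = 15%.
Total: 34% + 35.7% + 15% = 84.7%.
Rounded: 84.70%.

84.70%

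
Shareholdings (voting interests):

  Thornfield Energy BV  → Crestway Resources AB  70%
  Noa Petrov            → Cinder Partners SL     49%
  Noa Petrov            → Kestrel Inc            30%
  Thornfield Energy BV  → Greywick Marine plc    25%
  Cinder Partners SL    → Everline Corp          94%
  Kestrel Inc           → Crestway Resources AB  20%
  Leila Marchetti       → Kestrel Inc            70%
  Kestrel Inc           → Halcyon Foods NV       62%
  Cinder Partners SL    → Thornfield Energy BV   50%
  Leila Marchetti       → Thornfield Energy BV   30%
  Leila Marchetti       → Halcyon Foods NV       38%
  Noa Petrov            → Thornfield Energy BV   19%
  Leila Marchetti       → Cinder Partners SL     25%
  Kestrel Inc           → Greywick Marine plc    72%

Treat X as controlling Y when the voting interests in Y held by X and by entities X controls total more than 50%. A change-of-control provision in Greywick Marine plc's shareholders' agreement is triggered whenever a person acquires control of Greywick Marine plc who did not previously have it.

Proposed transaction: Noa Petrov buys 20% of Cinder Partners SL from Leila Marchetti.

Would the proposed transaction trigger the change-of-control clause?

The purchase adds only to Noa's holdings (Leila's stake shrinks), so Noa is the only person who could newly come to control Greywick.
Noa's largest direct stake is 49% in Cinder, which does not meet the threshold, so Noa controls no company.
Neither Noa nor any entity Noa controls holds any voting interest in Greywick.
So before the transaction, Noa does not control Greywick.
After the purchase, Noa's direct stake in Cinder rises to 49% + 20% = 69%, and Leila's stake falls to 5%.
Noa holds 69% of Cinder, so Noa controls Cinder.
Cinder holds 94% of Everline, so Noa controls Everline.
Cinder and Noa together hold 50% + 19% = 69% of Thornfield, so Noa controls Thornfield.
Thornfield holds 70% of Crestway, so Noa controls Crestway.
After the transaction, Noa's side holds 25% of Greywick, not > 50%, so Noa still does not control Greywick.
No new person acquires control, so the clause is not triggered.

No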